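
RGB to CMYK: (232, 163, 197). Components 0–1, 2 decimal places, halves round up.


R'=232/255≈0.9098, G'=163/255≈0.6392, B'=197/255≈0.7725
K = 1 - max(R',G',B') = 1 - 232/255 = 23/255 = 0.09019… → 0.09
(1-R'-K)/(1-K) simplifies to (max-R)/max with max = 232:
C = (232-232)/232 = 0/232 = 0 → 0.00
M = (232-163)/232 = 69/232 = 0.29741… → 0.30
Y = (232-197)/232 = 35/232 = 0.15086… → 0.15
= CMYK(0.00, 0.30, 0.15, 0.09)


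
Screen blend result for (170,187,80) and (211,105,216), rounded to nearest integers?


Screen: C = 255 - (255-A)×(255-B)/255, rounded to nearest integer
R: 255 - (255-170)×(255-211)/255 = 255 - 3740/255 ≈ 255 - 14.667 = 240.333 → 240
G: 255 - (255-187)×(255-105)/255 = 255 - 10200/255 ≈ 255 - 40.000 = 215.000 → 215
B: 255 - (255-80)×(255-216)/255 = 255 - 6825/255 ≈ 255 - 26.765 = 228.235 → 228
= RGB(240, 215, 228)


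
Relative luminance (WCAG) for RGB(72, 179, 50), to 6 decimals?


Linearize each channel (sRGB transfer function): c = v/255; c_lin = c/12.92 if c ≤ 0.04045, else ((c+0.055)/1.055)^2.4
  R: 72/255 ≈ 0.282353 > 0.04045 → ((0.282353+0.055)/1.055)^2.4 ≈ 0.064803
  G: 179/255 ≈ 0.701961 > 0.04045 → ((0.701961+0.055)/1.055)^2.4 ≈ 0.450786
  B: 50/255 ≈ 0.196078 > 0.04045 → ((0.196078+0.055)/1.055)^2.4 ≈ 0.031896
R_lin = 0.064803, G_lin = 0.450786, B_lin = 0.031896
L = 0.2126×R + 0.7152×G + 0.0722×B
L = 0.2126×0.064803 + 0.7152×0.450786 + 0.0722×0.031896
L ≈ 0.338482


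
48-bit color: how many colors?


Colors = 2^bits = 2^48
= 281,474,976,710,656 colors


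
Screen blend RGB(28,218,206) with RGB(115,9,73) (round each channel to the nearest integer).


Screen: C = 255 - (255-A)×(255-B)/255, rounded to nearest integer
R: 255 - (255-28)×(255-115)/255 = 255 - 31780/255 ≈ 255 - 124.627 = 130.373 → 130
G: 255 - (255-218)×(255-9)/255 = 255 - 9102/255 ≈ 255 - 35.694 = 219.306 → 219
B: 255 - (255-206)×(255-73)/255 = 255 - 8918/255 ≈ 255 - 34.973 = 220.027 → 220
= RGB(130, 219, 220)


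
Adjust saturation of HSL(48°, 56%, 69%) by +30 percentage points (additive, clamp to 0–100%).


Original S = 56%
Adjustment = +30 percentage points
New S = 56 + (30) = 86
Clamp to [0, 100] → 86
= HSL(48°, 86%, 69%)


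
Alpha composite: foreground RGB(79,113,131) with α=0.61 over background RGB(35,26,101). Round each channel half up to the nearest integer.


C = α×F + (1-α)×B, with 1-α = 0.39
R: 0.61×79 + 0.39×35 = 48.19 + 13.65 = 61.84 → 62
G: 0.61×113 + 0.39×26 = 68.93 + 10.14 = 79.07 → 79
B: 0.61×131 + 0.39×101 = 79.91 + 39.39 = 119.30 → 119
= RGB(62, 79, 119)


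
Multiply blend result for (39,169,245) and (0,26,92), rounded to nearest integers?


Multiply: C = A×B/255, rounded to nearest integer
R: 39×0/255 = 0/255 ≈ 0.000 → 0
G: 169×26/255 = 4394/255 ≈ 17.231 → 17
B: 245×92/255 = 22540/255 ≈ 88.392 → 88
= RGB(0, 17, 88)


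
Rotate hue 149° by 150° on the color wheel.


New hue = (H + rotation) mod 360
New hue = (149 + 150) mod 360
= 299 mod 360
= 299°


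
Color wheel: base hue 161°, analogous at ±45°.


Base hue: 161°
Left analog: (161 - 45) mod 360 = 116°
Right analog: (161 + 45) mod 360 = 206°
Analogous hues = 116° and 206°


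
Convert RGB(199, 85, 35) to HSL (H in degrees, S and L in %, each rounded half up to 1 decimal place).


Normalize: R'=199/255≈0.7804, G'=85/255≈0.3333, B'=35/255≈0.1373
Max=199/255, Min=35/255, Δ=Max-Min=164/255
L = (Max+Min)/2 = (199+35)/510 = 234/510 = 0.45882… → L = 45.9%
L ≤ 0.5 → S = Δ/(Max+Min) = 164/(199+35) = 164/234 = 0.70085… → S = 70.1%
(the 1/255 factors cancel in S and H, so raw channel differences can be used)
Max is R' → H = 60 × (((G-B)/Δ) mod 6) = 60 × (((85-35)/164) mod 6)
  50/164 = 0.3048…
  H = 60 × 0.3048… = 18.292…° → H = 18.3°
= HSL(18.3°, 70.1%, 45.9%)


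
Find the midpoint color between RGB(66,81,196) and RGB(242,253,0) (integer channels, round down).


Midpoint: each channel = ⌊(C₁+C₂)/2⌋
R: ⌊(66+242)/2⌋ = 154
G: ⌊(81+253)/2⌋ = 167
B: ⌊(196+0)/2⌋ = 98
= RGB(154, 167, 98)


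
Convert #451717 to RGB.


45 → 69 (R)
17 → 23 (G)
17 → 23 (B)
= RGB(69, 23, 23)


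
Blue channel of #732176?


Color: #732176
R = 73 = 115
G = 21 = 33
B = 76 = 118
Blue = 118


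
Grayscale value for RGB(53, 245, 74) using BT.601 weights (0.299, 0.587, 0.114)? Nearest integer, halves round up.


Gray = 0.299×R + 0.587×G + 0.114×B
Gray = 0.299×53 + 0.587×245 + 0.114×74
Gray = 15.847 + 143.815 + 8.436
Gray = 168.098 → round half up → 168
Gray = 168


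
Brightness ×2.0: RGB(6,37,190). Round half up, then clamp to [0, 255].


Multiply each channel by 2.0, round half up, clamp to [0, 255]
R: 6×2.0 = 12
G: 37×2.0 = 74
B: 190×2.0 = 380 → clamp → 255
= RGB(12, 74, 255)


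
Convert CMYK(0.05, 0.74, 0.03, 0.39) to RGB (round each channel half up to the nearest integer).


R = 255 × (1-C) × (1-K) = 255 × 0.95 × 0.61 = 147.7725 → 148
G = 255 × (1-M) × (1-K) = 255 × 0.26 × 0.61 = 40.443 → 40
B = 255 × (1-Y) × (1-K) = 255 × 0.97 × 0.61 = 150.8835 → 151
= RGB(148, 40, 151)


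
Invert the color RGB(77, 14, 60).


Invert: (255-R, 255-G, 255-B)
R: 255-77 = 178
G: 255-14 = 241
B: 255-60 = 195
= RGB(178, 241, 195)


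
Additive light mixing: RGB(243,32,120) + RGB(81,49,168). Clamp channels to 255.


Additive: each channel = min(255, C₁+C₂)
R: 243+81 = 324 → 255
G: 32+49 = 81 → 81
B: 120+168 = 288 → 255
= RGB(255, 81, 255)


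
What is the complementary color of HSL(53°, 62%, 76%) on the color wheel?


Complement = opposite side of color wheel = hue + 180°
H' = (53 + 180) mod 360 = 233°
S and L unchanged.
= HSL(233°, 62%, 76%)


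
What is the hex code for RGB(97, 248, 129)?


R = 97 → 61 (hex)
G = 248 → F8 (hex)
B = 129 → 81 (hex)
Hex = #61F881


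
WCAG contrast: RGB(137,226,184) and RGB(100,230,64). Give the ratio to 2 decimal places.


Linearize each sRGB channel c=v/255: c/12.92 if c ≤ 0.04045 else ((c+0.055)/1.055)^2.4
L = 0.2126×R_lin + 0.7152×G_lin + 0.0722×B_lin
Color 1 (137,226,184):
  R=137: 137/255≈0.5373 > 0.04045 → ((0.5373+0.055)/1.055)^2.4 ≈ 0.25016
  G=226: 226/255≈0.8863 > 0.04045 → ((0.8863+0.055)/1.055)^2.4 ≈ 0.76052
  B=184: 184/255≈0.7216 > 0.04045 → ((0.7216+0.055)/1.055)^2.4 ≈ 0.47932
  L1 = 0.2126×0.25016 + 0.7152×0.76052 + 0.0722×0.47932 ≈ 0.63172
Color 2 (100,230,64):
  R=100: 100/255≈0.3922 > 0.04045 → ((0.3922+0.055)/1.055)^2.4 ≈ 0.12744
  G=230: 230/255≈0.9020 > 0.04045 → ((0.9020+0.055)/1.055)^2.4 ≈ 0.79130
  B=64: 64/255≈0.2510 > 0.04045 → ((0.2510+0.055)/1.055)^2.4 ≈ 0.05127
  L2 = 0.2126×0.12744 + 0.7152×0.79130 + 0.0722×0.05127 ≈ 0.59673
Lighter = 0.63172, Darker = 0.59673
Ratio = (L_lighter + 0.05) / (L_darker + 0.05)
Ratio = (0.63172 + 0.05) / (0.59673 + 0.05) = 0.68172 / 0.64673 ≈ 1.0541
Ratio ≈ 1.05:1


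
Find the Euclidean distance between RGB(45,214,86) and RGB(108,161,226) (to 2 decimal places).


d = √[(R₁-R₂)² + (G₁-G₂)² + (B₁-B₂)²]
d = √[(45-108)² + (214-161)² + (86-226)²]
d = √[3969 + 2809 + 19600]
d = √26378
d ≈ 162.41


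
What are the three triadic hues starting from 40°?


Triadic: equally spaced at 120° intervals
H1 = 40°
H2 = (40 + 120) mod 360 = 160°
H3 = (40 + 240) mod 360 = 280°
Triadic = 40°, 160°, 280°


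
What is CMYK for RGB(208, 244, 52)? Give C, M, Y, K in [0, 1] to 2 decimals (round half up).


R'=208/255≈0.8157, G'=244/255≈0.9569, B'=52/255≈0.2039
K = 1 - max(R',G',B') = 1 - 244/255 = 11/255 = 0.04313… → 0.04
(1-R'-K)/(1-K) simplifies to (max-R)/max with max = 244:
C = (244-208)/244 = 36/244 = 0.14754… → 0.15
M = (244-244)/244 = 0/244 = 0 → 0.00
Y = (244-52)/244 = 192/244 = 0.78688… → 0.79
= CMYK(0.15, 0.00, 0.79, 0.04)


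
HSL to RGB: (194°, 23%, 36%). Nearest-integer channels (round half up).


H=194°, S=0.23, L=0.36
C = (1-|2L-1|)×S = (1-|-0.28|)×0.23 = 0.1656
H' = H/60 = 194/60 ≈ 3.2333; X = C×(1-|H' mod 2 - 1|) = 0.12696
m = L - C/2 = 0.36 - 0.0828 = 0.2772
Sector ⌊H'⌋ = 3 → (R',G',B') = (0.0, 0.12696, 0.1656)
RGB = ((R'+m)×255, (G'+m)×255, (B'+m)×255) = (70.686, 103.0608, 112.914)
Round half up → RGB(71, 103, 113)


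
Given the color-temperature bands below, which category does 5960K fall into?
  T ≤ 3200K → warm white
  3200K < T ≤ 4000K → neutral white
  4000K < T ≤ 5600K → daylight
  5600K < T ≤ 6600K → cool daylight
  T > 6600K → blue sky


Temperature: 5960K
5600K < 5960K ≤ 6600K → cool daylight
Classification: cool daylight


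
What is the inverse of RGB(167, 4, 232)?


Invert: (255-R, 255-G, 255-B)
R: 255-167 = 88
G: 255-4 = 251
B: 255-232 = 23
= RGB(88, 251, 23)


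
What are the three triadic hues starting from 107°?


Triadic: equally spaced at 120° intervals
H1 = 107°
H2 = (107 + 120) mod 360 = 227°
H3 = (107 + 240) mod 360 = 347°
Triadic = 107°, 227°, 347°


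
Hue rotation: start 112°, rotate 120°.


New hue = (H + rotation) mod 360
New hue = (112 + 120) mod 360
= 232 mod 360
= 232°


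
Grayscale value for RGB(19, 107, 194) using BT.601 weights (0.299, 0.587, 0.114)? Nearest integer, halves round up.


Gray = 0.299×R + 0.587×G + 0.114×B
Gray = 0.299×19 + 0.587×107 + 0.114×194
Gray = 5.681 + 62.809 + 22.116
Gray = 90.606 → round half up → 91
Gray = 91


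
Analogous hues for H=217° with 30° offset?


Base hue: 217°
Left analog: (217 - 30) mod 360 = 187°
Right analog: (217 + 30) mod 360 = 247°
Analogous hues = 187° and 247°


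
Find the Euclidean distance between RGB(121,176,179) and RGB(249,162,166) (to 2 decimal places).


d = √[(R₁-R₂)² + (G₁-G₂)² + (B₁-B₂)²]
d = √[(121-249)² + (176-162)² + (179-166)²]
d = √[16384 + 196 + 169]
d = √16749
d ≈ 129.42


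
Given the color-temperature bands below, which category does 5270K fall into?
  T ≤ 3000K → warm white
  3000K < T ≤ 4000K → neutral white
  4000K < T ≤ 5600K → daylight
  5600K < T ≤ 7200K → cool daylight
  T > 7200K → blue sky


Temperature: 5270K
4000K < 5270K ≤ 5600K → daylight
Classification: daylight


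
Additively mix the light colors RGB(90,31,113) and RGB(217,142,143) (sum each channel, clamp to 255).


Additive: each channel = min(255, C₁+C₂)
R: 90+217 = 307 → 255
G: 31+142 = 173 → 173
B: 113+143 = 256 → 255
= RGB(255, 173, 255)


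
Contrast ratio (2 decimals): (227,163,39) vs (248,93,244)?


Linearize each sRGB channel c=v/255: c/12.92 if c ≤ 0.04045 else ((c+0.055)/1.055)^2.4
L = 0.2126×R_lin + 0.7152×G_lin + 0.0722×B_lin
Color 1 (227,163,39):
  R=227: 227/255≈0.8902 > 0.04045 → ((0.8902+0.055)/1.055)^2.4 ≈ 0.76815
  G=163: 163/255≈0.6392 > 0.04045 → ((0.6392+0.055)/1.055)^2.4 ≈ 0.36625
  B=39: 39/255≈0.1529 > 0.04045 → ((0.1529+0.055)/1.055)^2.4 ≈ 0.02029
  L1 = 0.2126×0.76815 + 0.7152×0.36625 + 0.0722×0.02029 ≈ 0.42672
Color 2 (248,93,244):
  R=248: 248/255≈0.9725 > 0.04045 → ((0.9725+0.055)/1.055)^2.4 ≈ 0.93869
  G=93: 93/255≈0.3647 > 0.04045 → ((0.3647+0.055)/1.055)^2.4 ≈ 0.10946
  B=244: 244/255≈0.9569 > 0.04045 → ((0.9569+0.055)/1.055)^2.4 ≈ 0.90466
  L2 = 0.2126×0.93869 + 0.7152×0.10946 + 0.0722×0.90466 ≈ 0.34317
Lighter = 0.42672, Darker = 0.34317
Ratio = (L_lighter + 0.05) / (L_darker + 0.05)
Ratio = (0.42672 + 0.05) / (0.34317 + 0.05) = 0.47672 / 0.39317 ≈ 1.2125
Ratio ≈ 1.21:1


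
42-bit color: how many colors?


Colors = 2^bits = 2^42
= 4,398,046,511,104 colors


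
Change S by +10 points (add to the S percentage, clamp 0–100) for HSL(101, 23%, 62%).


Original S = 23%
Adjustment = +10 percentage points
New S = 23 + (10) = 33
Clamp to [0, 100] → 33
= HSL(101°, 33%, 62%)


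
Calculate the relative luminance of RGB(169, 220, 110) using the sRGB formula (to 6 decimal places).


Linearize each channel (sRGB transfer function): c = v/255; c_lin = c/12.92 if c ≤ 0.04045, else ((c+0.055)/1.055)^2.4
  R: 169/255 ≈ 0.662745 > 0.04045 → ((0.662745+0.055)/1.055)^2.4 ≈ 0.396755
  G: 220/255 ≈ 0.862745 > 0.04045 → ((0.862745+0.055)/1.055)^2.4 ≈ 0.715694
  B: 110/255 ≈ 0.431373 > 0.04045 → ((0.431373+0.055)/1.055)^2.4 ≈ 0.155926
R_lin = 0.396755, G_lin = 0.715694, B_lin = 0.155926
L = 0.2126×R + 0.7152×G + 0.0722×B
L = 0.2126×0.396755 + 0.7152×0.715694 + 0.0722×0.155926
L ≈ 0.607472


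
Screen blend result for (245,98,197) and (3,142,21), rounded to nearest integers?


Screen: C = 255 - (255-A)×(255-B)/255, rounded to nearest integer
R: 255 - (255-245)×(255-3)/255 = 255 - 2520/255 ≈ 255 - 9.882 = 245.118 → 245
G: 255 - (255-98)×(255-142)/255 = 255 - 17741/255 ≈ 255 - 69.573 = 185.427 → 185
B: 255 - (255-197)×(255-21)/255 = 255 - 13572/255 ≈ 255 - 53.224 = 201.776 → 202
= RGB(245, 185, 202)


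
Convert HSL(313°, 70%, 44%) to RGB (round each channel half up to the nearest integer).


H=313°, S=0.70, L=0.44
C = (1-|2L-1|)×S = (1-|-0.12|)×0.70 = 0.616
H' = H/60 = 313/60 ≈ 5.2167; X = C×(1-|H' mod 2 - 1|) ≈ 0.4825
m = L - C/2 = 0.44 - 0.308 = 0.132
Sector ⌊H'⌋ = 5 → (R',G',B') = (0.616, 0.0, ≈0.4825)
RGB = ((R'+m)×255, (G'+m)×255, (B'+m)×255) = (190.74, 33.66, 156.706)
Round half up → RGB(191, 34, 157)


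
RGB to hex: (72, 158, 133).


R = 72 → 48 (hex)
G = 158 → 9E (hex)
B = 133 → 85 (hex)
Hex = #489E85


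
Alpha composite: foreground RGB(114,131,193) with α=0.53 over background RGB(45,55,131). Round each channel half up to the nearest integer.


C = α×F + (1-α)×B, with 1-α = 0.47
R: 0.53×114 + 0.47×45 = 60.42 + 21.15 = 81.57 → 82
G: 0.53×131 + 0.47×55 = 69.43 + 25.85 = 95.28 → 95
B: 0.53×193 + 0.47×131 = 102.29 + 61.57 = 163.86 → 164
= RGB(82, 95, 164)


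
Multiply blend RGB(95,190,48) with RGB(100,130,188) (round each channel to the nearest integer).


Multiply: C = A×B/255, rounded to nearest integer
R: 95×100/255 = 9500/255 ≈ 37.255 → 37
G: 190×130/255 = 24700/255 ≈ 96.863 → 97
B: 48×188/255 = 9024/255 ≈ 35.388 → 35
= RGB(37, 97, 35)


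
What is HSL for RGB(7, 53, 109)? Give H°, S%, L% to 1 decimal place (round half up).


Normalize: R'=7/255≈0.0275, G'=53/255≈0.2078, B'=109/255≈0.4275
Max=109/255, Min=7/255, Δ=Max-Min=102/255
L = (Max+Min)/2 = (109+7)/510 = 116/510 = 0.22745… → L = 22.7%
L ≤ 0.5 → S = Δ/(Max+Min) = 102/(109+7) = 102/116 = 0.87931… → S = 87.9%
(the 1/255 factors cancel in S and H, so raw channel differences can be used)
Max is B' → H = 60 × ((R-G)/Δ + 4) = 60 × ((7-53)/102 + 4)
  -46/102 + 4 = -0.4509… + 4 = 3.5490…
  H = 60 × 3.5490… = 212.941…° → H = 212.9°
= HSL(212.9°, 87.9%, 22.7%)


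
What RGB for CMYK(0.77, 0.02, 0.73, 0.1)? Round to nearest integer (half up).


R = 255 × (1-C) × (1-K) = 255 × 0.23 × 0.90 = 52.785 → 53
G = 255 × (1-M) × (1-K) = 255 × 0.98 × 0.90 = 224.91 → 225
B = 255 × (1-Y) × (1-K) = 255 × 0.27 × 0.90 = 61.965 → 62
= RGB(53, 225, 62)


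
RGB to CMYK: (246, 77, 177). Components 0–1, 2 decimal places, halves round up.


R'=246/255≈0.9647, G'=77/255≈0.3020, B'=177/255≈0.6941
K = 1 - max(R',G',B') = 1 - 246/255 = 9/255 = 0.03529… → 0.04
(1-R'-K)/(1-K) simplifies to (max-R)/max with max = 246:
C = (246-246)/246 = 0/246 = 0 → 0.00
M = (246-77)/246 = 169/246 = 0.68699… → 0.69
Y = (246-177)/246 = 69/246 = 0.28048… → 0.28
= CMYK(0.00, 0.69, 0.28, 0.04)


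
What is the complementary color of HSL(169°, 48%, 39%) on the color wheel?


Complement = opposite side of color wheel = hue + 180°
H' = (169 + 180) mod 360 = 349°
S and L unchanged.
= HSL(349°, 48%, 39%)


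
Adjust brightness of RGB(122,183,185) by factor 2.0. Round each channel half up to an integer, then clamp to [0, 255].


Multiply each channel by 2.0, round half up, clamp to [0, 255]
R: 122×2.0 = 244
G: 183×2.0 = 366 → clamp → 255
B: 185×2.0 = 370 → clamp → 255
= RGB(244, 255, 255)


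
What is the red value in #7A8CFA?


Color: #7A8CFA
R = 7A = 122
G = 8C = 140
B = FA = 250
Red = 122


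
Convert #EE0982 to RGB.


EE → 238 (R)
09 → 9 (G)
82 → 130 (B)
= RGB(238, 9, 130)


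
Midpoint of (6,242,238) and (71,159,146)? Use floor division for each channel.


Midpoint: each channel = ⌊(C₁+C₂)/2⌋
R: ⌊(6+71)/2⌋ = 38
G: ⌊(242+159)/2⌋ = 200
B: ⌊(238+146)/2⌋ = 192
= RGB(38, 200, 192)


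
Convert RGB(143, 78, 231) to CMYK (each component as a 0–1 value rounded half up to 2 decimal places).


R'=143/255≈0.5608, G'=78/255≈0.3059, B'=231/255≈0.9059
K = 1 - max(R',G',B') = 1 - 231/255 = 24/255 = 0.09411… → 0.09
(1-R'-K)/(1-K) simplifies to (max-R)/max with max = 231:
C = (231-143)/231 = 88/231 = 0.38095… → 0.38
M = (231-78)/231 = 153/231 = 0.66233… → 0.66
Y = (231-231)/231 = 0/231 = 0 → 0.00
= CMYK(0.38, 0.66, 0.00, 0.09)


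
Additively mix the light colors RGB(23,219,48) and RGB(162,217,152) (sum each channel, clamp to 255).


Additive: each channel = min(255, C₁+C₂)
R: 23+162 = 185 → 185
G: 219+217 = 436 → 255
B: 48+152 = 200 → 200
= RGB(185, 255, 200)


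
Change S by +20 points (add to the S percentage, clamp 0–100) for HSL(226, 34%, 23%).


Original S = 34%
Adjustment = +20 percentage points
New S = 34 + (20) = 54
Clamp to [0, 100] → 54
= HSL(226°, 54%, 23%)


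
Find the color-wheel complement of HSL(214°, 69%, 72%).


Complement = opposite side of color wheel = hue + 180°
H' = (214 + 180) mod 360 = 34°
S and L unchanged.
= HSL(34°, 69%, 72%)


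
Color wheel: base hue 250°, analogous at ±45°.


Base hue: 250°
Left analog: (250 - 45) mod 360 = 205°
Right analog: (250 + 45) mod 360 = 295°
Analogous hues = 205° and 295°


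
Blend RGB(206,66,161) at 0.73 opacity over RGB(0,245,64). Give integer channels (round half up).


C = α×F + (1-α)×B, with 1-α = 0.27
R: 0.73×206 + 0.27×0 = 150.38 + 0.00 = 150.38 → 150
G: 0.73×66 + 0.27×245 = 48.18 + 66.15 = 114.33 → 114
B: 0.73×161 + 0.27×64 = 117.53 + 17.28 = 134.81 → 135
= RGB(150, 114, 135)


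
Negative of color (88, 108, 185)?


Invert: (255-R, 255-G, 255-B)
R: 255-88 = 167
G: 255-108 = 147
B: 255-185 = 70
= RGB(167, 147, 70)


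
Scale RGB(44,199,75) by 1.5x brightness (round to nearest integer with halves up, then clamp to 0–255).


Multiply each channel by 1.5, round half up, clamp to [0, 255]
R: 44×1.5 = 66
G: 199×1.5 = 298.5 → round → 299 → clamp → 255
B: 75×1.5 = 112.5 → round → 113
= RGB(66, 255, 113)


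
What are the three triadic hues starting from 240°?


Triadic: equally spaced at 120° intervals
H1 = 240°
H2 = (240 + 120) mod 360 = 0°
H3 = (240 + 240) mod 360 = 120°
Triadic = 240°, 0°, 120°


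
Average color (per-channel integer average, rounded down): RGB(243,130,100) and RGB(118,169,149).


Midpoint: each channel = ⌊(C₁+C₂)/2⌋
R: ⌊(243+118)/2⌋ = 180
G: ⌊(130+169)/2⌋ = 149
B: ⌊(100+149)/2⌋ = 124
= RGB(180, 149, 124)


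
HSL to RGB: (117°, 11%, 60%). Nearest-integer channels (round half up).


H=117°, S=0.11, L=0.60
C = (1-|2L-1|)×S = (1-|0.20|)×0.11 = 0.088
H' = H/60 = 117/60 ≈ 1.9500; X = C×(1-|H' mod 2 - 1|) = 0.0044
m = L - C/2 = 0.60 - 0.044 = 0.556
Sector ⌊H'⌋ = 1 → (R',G',B') = (0.0044, 0.088, 0.0)
RGB = ((R'+m)×255, (G'+m)×255, (B'+m)×255) = (142.902, 164.22, 141.78)
Round half up → RGB(143, 164, 142)


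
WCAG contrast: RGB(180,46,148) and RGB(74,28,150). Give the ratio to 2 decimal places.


Linearize each sRGB channel c=v/255: c/12.92 if c ≤ 0.04045 else ((c+0.055)/1.055)^2.4
L = 0.2126×R_lin + 0.7152×G_lin + 0.0722×B_lin
Color 1 (180,46,148):
  R=180: 180/255≈0.7059 > 0.04045 → ((0.7059+0.055)/1.055)^2.4 ≈ 0.45641
  G=46: 46/255≈0.1804 > 0.04045 → ((0.1804+0.055)/1.055)^2.4 ≈ 0.02732
  B=148: 148/255≈0.5804 > 0.04045 → ((0.5804+0.055)/1.055)^2.4 ≈ 0.29614
  L1 = 0.2126×0.45641 + 0.7152×0.02732 + 0.0722×0.29614 ≈ 0.13795
Color 2 (74,28,150):
  R=74: 74/255≈0.2902 > 0.04045 → ((0.2902+0.055)/1.055)^2.4 ≈ 0.06848
  G=28: 28/255≈0.1098 > 0.04045 → ((0.1098+0.055)/1.055)^2.4 ≈ 0.01161
  B=150: 150/255≈0.5882 > 0.04045 → ((0.5882+0.055)/1.055)^2.4 ≈ 0.30499
  L2 = 0.2126×0.06848 + 0.7152×0.01161 + 0.0722×0.30499 ≈ 0.04488
Lighter = 0.13795, Darker = 0.04488
Ratio = (L_lighter + 0.05) / (L_darker + 0.05)
Ratio = (0.13795 + 0.05) / (0.04488 + 0.05) = 0.18795 / 0.09488 ≈ 1.9809
Ratio ≈ 1.98:1


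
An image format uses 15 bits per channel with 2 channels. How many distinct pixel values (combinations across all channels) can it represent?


Total bits = 15 bits/channel × 2 channels = 30 bits
Distinct pixel values = 2^30
= 1,073,741,824 pixel values


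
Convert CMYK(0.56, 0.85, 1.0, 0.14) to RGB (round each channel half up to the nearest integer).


R = 255 × (1-C) × (1-K) = 255 × 0.44 × 0.86 = 96.492 → 96
G = 255 × (1-M) × (1-K) = 255 × 0.15 × 0.86 = 32.895 → 33
B = 255 × (1-Y) × (1-K) = 255 × 0.00 × 0.86 = 0
= RGB(96, 33, 0)


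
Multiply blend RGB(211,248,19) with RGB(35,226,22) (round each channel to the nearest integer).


Multiply: C = A×B/255, rounded to nearest integer
R: 211×35/255 = 7385/255 ≈ 28.961 → 29
G: 248×226/255 = 56048/255 ≈ 219.796 → 220
B: 19×22/255 = 418/255 ≈ 1.639 → 2
= RGB(29, 220, 2)


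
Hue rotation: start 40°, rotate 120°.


New hue = (H + rotation) mod 360
New hue = (40 + 120) mod 360
= 160 mod 360
= 160°


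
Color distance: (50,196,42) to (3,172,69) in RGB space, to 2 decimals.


d = √[(R₁-R₂)² + (G₁-G₂)² + (B₁-B₂)²]
d = √[(50-3)² + (196-172)² + (42-69)²]
d = √[2209 + 576 + 729]
d = √3514
d ≈ 59.28


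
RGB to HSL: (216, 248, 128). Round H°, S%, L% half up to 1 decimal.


Normalize: R'=216/255≈0.8471, G'=248/255≈0.9725, B'=128/255≈0.5020
Max=248/255, Min=128/255, Δ=Max-Min=120/255
L = (Max+Min)/2 = (248+128)/510 = 376/510 = 0.73725… → L = 73.7%
L > 0.5 → S = Δ/(2-Max-Min) = 120/(510-248-128) = 120/134 = 0.89552… → S = 89.6%
(the 1/255 factors cancel in S and H, so raw channel differences can be used)
Max is G' → H = 60 × ((B-R)/Δ + 2) = 60 × ((128-216)/120 + 2)
  -88/120 + 2 = -0.7333… + 2 = 1.2666…
  H = 60 × 1.2666… = 76° → H = 76.0°
= HSL(76.0°, 89.6%, 73.7%)


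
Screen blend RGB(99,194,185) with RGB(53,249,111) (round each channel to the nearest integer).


Screen: C = 255 - (255-A)×(255-B)/255, rounded to nearest integer
R: 255 - (255-99)×(255-53)/255 = 255 - 31512/255 ≈ 255 - 123.576 = 131.424 → 131
G: 255 - (255-194)×(255-249)/255 = 255 - 366/255 ≈ 255 - 1.435 = 253.565 → 254
B: 255 - (255-185)×(255-111)/255 = 255 - 10080/255 ≈ 255 - 39.529 = 215.471 → 215
= RGB(131, 254, 215)


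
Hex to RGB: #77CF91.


77 → 119 (R)
CF → 207 (G)
91 → 145 (B)
= RGB(119, 207, 145)


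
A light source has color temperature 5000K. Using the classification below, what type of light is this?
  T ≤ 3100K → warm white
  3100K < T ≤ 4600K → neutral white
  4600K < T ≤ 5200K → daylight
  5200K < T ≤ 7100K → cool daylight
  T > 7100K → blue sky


Temperature: 5000K
4600K < 5000K ≤ 5200K → daylight
Classification: daylight


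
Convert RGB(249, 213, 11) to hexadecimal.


R = 249 → F9 (hex)
G = 213 → D5 (hex)
B = 11 → 0B (hex)
Hex = #F9D50B


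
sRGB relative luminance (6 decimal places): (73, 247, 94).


Linearize each channel (sRGB transfer function): c = v/255; c_lin = c/12.92 if c ≤ 0.04045, else ((c+0.055)/1.055)^2.4
  R: 73/255 ≈ 0.286275 > 0.04045 → ((0.286275+0.055)/1.055)^2.4 ≈ 0.066626
  G: 247/255 ≈ 0.968627 > 0.04045 → ((0.968627+0.055)/1.055)^2.4 ≈ 0.930111
  B: 94/255 ≈ 0.368627 > 0.04045 → ((0.368627+0.055)/1.055)^2.4 ≈ 0.111932
R_lin = 0.066626, G_lin = 0.930111, B_lin = 0.111932
L = 0.2126×R + 0.7152×G + 0.0722×B
L = 0.2126×0.066626 + 0.7152×0.930111 + 0.0722×0.111932
L ≈ 0.687461


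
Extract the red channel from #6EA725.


Color: #6EA725
R = 6E = 110
G = A7 = 167
B = 25 = 37
Red = 110


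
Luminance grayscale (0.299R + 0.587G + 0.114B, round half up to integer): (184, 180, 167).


Gray = 0.299×R + 0.587×G + 0.114×B
Gray = 0.299×184 + 0.587×180 + 0.114×167
Gray = 55.016 + 105.660 + 19.038
Gray = 179.714 → round half up → 180
Gray = 180


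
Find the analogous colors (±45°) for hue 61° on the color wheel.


Base hue: 61°
Left analog: (61 - 45) mod 360 = 16°
Right analog: (61 + 45) mod 360 = 106°
Analogous hues = 16° and 106°


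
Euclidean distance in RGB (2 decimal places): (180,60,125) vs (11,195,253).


d = √[(R₁-R₂)² + (G₁-G₂)² + (B₁-B₂)²]
d = √[(180-11)² + (60-195)² + (125-253)²]
d = √[28561 + 18225 + 16384]
d = √63170
d ≈ 251.34


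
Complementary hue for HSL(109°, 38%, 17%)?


Complement = opposite side of color wheel = hue + 180°
H' = (109 + 180) mod 360 = 289°
S and L unchanged.
= HSL(289°, 38%, 17%)


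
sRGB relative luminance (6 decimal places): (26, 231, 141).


Linearize each channel (sRGB transfer function): c = v/255; c_lin = c/12.92 if c ≤ 0.04045, else ((c+0.055)/1.055)^2.4
  R: 26/255 ≈ 0.101961 > 0.04045 → ((0.101961+0.055)/1.055)^2.4 ≈ 0.010330
  G: 231/255 ≈ 0.905882 > 0.04045 → ((0.905882+0.055)/1.055)^2.4 ≈ 0.799103
  B: 141/255 ≈ 0.552941 > 0.04045 → ((0.552941+0.055)/1.055)^2.4 ≈ 0.266356
R_lin = 0.010330, G_lin = 0.799103, B_lin = 0.266356
L = 0.2126×R + 0.7152×G + 0.0722×B
L = 0.2126×0.010330 + 0.7152×0.799103 + 0.0722×0.266356
L ≈ 0.592945


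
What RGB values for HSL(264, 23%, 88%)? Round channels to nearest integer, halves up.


H=264°, S=0.23, L=0.88
C = (1-|2L-1|)×S = (1-|0.76|)×0.23 = 0.0552
H' = H/60 = 264/60 ≈ 4.4000; X = C×(1-|H' mod 2 - 1|) = 0.02208
m = L - C/2 = 0.88 - 0.0276 = 0.8524
Sector ⌊H'⌋ = 4 → (R',G',B') = (0.02208, 0.0, 0.0552)
RGB = ((R'+m)×255, (G'+m)×255, (B'+m)×255) = (222.9924, 217.362, 231.438)
Round half up → RGB(223, 217, 231)


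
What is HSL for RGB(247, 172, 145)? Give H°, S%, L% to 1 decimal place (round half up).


Normalize: R'=247/255≈0.9686, G'=172/255≈0.6745, B'=145/255≈0.5686
Max=247/255, Min=145/255, Δ=Max-Min=102/255
L = (Max+Min)/2 = (247+145)/510 = 392/510 = 0.76862… → L = 76.9%
L > 0.5 → S = Δ/(2-Max-Min) = 102/(510-247-145) = 102/118 = 0.86440… → S = 86.4%
(the 1/255 factors cancel in S and H, so raw channel differences can be used)
Max is R' → H = 60 × (((G-B)/Δ) mod 6) = 60 × (((172-145)/102) mod 6)
  27/102 = 0.2647…
  H = 60 × 0.2647… = 15.882…° → H = 15.9°
= HSL(15.9°, 86.4%, 76.9%)


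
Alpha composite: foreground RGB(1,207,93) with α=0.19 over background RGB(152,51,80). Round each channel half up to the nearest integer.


C = α×F + (1-α)×B, with 1-α = 0.81
R: 0.19×1 + 0.81×152 = 0.19 + 123.12 = 123.31 → 123
G: 0.19×207 + 0.81×51 = 39.33 + 41.31 = 80.64 → 81
B: 0.19×93 + 0.81×80 = 17.67 + 64.80 = 82.47 → 82
= RGB(123, 81, 82)


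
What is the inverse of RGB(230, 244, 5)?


Invert: (255-R, 255-G, 255-B)
R: 255-230 = 25
G: 255-244 = 11
B: 255-5 = 250
= RGB(25, 11, 250)


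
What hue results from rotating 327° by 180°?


New hue = (H + rotation) mod 360
New hue = (327 + 180) mod 360
= 507 mod 360
= 147°


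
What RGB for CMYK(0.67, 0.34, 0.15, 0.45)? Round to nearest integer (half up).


R = 255 × (1-C) × (1-K) = 255 × 0.33 × 0.55 = 46.2825 → 46
G = 255 × (1-M) × (1-K) = 255 × 0.66 × 0.55 = 92.565 → 93
B = 255 × (1-Y) × (1-K) = 255 × 0.85 × 0.55 = 119.2125 → 119
= RGB(46, 93, 119)


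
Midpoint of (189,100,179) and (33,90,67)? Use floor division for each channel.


Midpoint: each channel = ⌊(C₁+C₂)/2⌋
R: ⌊(189+33)/2⌋ = 111
G: ⌊(100+90)/2⌋ = 95
B: ⌊(179+67)/2⌋ = 123
= RGB(111, 95, 123)


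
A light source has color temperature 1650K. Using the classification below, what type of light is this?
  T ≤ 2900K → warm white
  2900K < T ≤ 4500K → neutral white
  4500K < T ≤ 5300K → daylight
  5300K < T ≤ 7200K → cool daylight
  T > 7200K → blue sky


Temperature: 1650K
1650K ≤ 2900K → warm white
Classification: warm white


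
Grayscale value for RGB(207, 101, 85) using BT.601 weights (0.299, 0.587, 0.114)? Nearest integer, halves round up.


Gray = 0.299×R + 0.587×G + 0.114×B
Gray = 0.299×207 + 0.587×101 + 0.114×85
Gray = 61.893 + 59.287 + 9.690
Gray = 130.870 → round half up → 131
Gray = 131


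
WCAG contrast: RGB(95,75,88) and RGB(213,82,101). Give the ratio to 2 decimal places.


Linearize each sRGB channel c=v/255: c/12.92 if c ≤ 0.04045 else ((c+0.055)/1.055)^2.4
L = 0.2126×R_lin + 0.7152×G_lin + 0.0722×B_lin
Color 1 (95,75,88):
  R=95: 95/255≈0.3725 > 0.04045 → ((0.3725+0.055)/1.055)^2.4 ≈ 0.11444
  G=75: 75/255≈0.2941 > 0.04045 → ((0.2941+0.055)/1.055)^2.4 ≈ 0.07036
  B=88: 88/255≈0.3451 > 0.04045 → ((0.3451+0.055)/1.055)^2.4 ≈ 0.09759
  L1 = 0.2126×0.11444 + 0.7152×0.07036 + 0.0722×0.09759 ≈ 0.08170
Color 2 (213,82,101):
  R=213: 213/255≈0.8353 > 0.04045 → ((0.8353+0.055)/1.055)^2.4 ≈ 0.66539
  G=82: 82/255≈0.3216 > 0.04045 → ((0.3216+0.055)/1.055)^2.4 ≈ 0.08438
  B=101: 101/255≈0.3961 > 0.04045 → ((0.3961+0.055)/1.055)^2.4 ≈ 0.13014
  L2 = 0.2126×0.66539 + 0.7152×0.08438 + 0.0722×0.13014 ≈ 0.21120
Lighter = 0.21120, Darker = 0.08170
Ratio = (L_lighter + 0.05) / (L_darker + 0.05)
Ratio = (0.21120 + 0.05) / (0.08170 + 0.05) = 0.26120 / 0.13170 ≈ 1.9834
Ratio ≈ 1.98:1


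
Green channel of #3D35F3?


Color: #3D35F3
R = 3D = 61
G = 35 = 53
B = F3 = 243
Green = 53


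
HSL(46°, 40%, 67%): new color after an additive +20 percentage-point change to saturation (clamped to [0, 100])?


Original S = 40%
Adjustment = +20 percentage points
New S = 40 + (20) = 60
Clamp to [0, 100] → 60
= HSL(46°, 60%, 67%)


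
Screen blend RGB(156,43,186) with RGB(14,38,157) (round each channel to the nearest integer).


Screen: C = 255 - (255-A)×(255-B)/255, rounded to nearest integer
R: 255 - (255-156)×(255-14)/255 = 255 - 23859/255 ≈ 255 - 93.565 = 161.435 → 161
G: 255 - (255-43)×(255-38)/255 = 255 - 46004/255 ≈ 255 - 180.408 = 74.592 → 75
B: 255 - (255-186)×(255-157)/255 = 255 - 6762/255 ≈ 255 - 26.518 = 228.482 → 228
= RGB(161, 75, 228)


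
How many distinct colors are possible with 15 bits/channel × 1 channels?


Total bits = 15 bits/channel × 1 channels = 15 bits
Distinct colors = 2^15
= 32,768 colors


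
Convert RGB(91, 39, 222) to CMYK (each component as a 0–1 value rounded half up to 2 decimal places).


R'=91/255≈0.3569, G'=39/255≈0.1529, B'=222/255≈0.8706
K = 1 - max(R',G',B') = 1 - 222/255 = 33/255 = 0.12941… → 0.13
(1-R'-K)/(1-K) simplifies to (max-R)/max with max = 222:
C = (222-91)/222 = 131/222 = 0.59009… → 0.59
M = (222-39)/222 = 183/222 = 0.82432… → 0.82
Y = (222-222)/222 = 0/222 = 0 → 0.00
= CMYK(0.59, 0.82, 0.00, 0.13)


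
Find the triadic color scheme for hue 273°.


Triadic: equally spaced at 120° intervals
H1 = 273°
H2 = (273 + 120) mod 360 = 33°
H3 = (273 + 240) mod 360 = 153°
Triadic = 273°, 33°, 153°


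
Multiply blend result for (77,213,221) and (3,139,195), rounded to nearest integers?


Multiply: C = A×B/255, rounded to nearest integer
R: 77×3/255 = 231/255 ≈ 0.906 → 1
G: 213×139/255 = 29607/255 ≈ 116.106 → 116
B: 221×195/255 = 43095/255 ≈ 169.000 → 169
= RGB(1, 116, 169)


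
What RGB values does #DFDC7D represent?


DF → 223 (R)
DC → 220 (G)
7D → 125 (B)
= RGB(223, 220, 125)


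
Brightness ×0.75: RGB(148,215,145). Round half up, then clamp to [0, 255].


Multiply each channel by 0.75, round half up, clamp to [0, 255]
R: 148×0.75 = 111
G: 215×0.75 = 161.25 → round → 161
B: 145×0.75 = 108.75 → round → 109
= RGB(111, 161, 109)


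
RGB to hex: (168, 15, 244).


R = 168 → A8 (hex)
G = 15 → 0F (hex)
B = 244 → F4 (hex)
Hex = #A80FF4


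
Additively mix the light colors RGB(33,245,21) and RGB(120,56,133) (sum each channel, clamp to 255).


Additive: each channel = min(255, C₁+C₂)
R: 33+120 = 153 → 153
G: 245+56 = 301 → 255
B: 21+133 = 154 → 154
= RGB(153, 255, 154)


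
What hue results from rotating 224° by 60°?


New hue = (H + rotation) mod 360
New hue = (224 + 60) mod 360
= 284 mod 360
= 284°


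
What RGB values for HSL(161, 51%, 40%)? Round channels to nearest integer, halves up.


H=161°, S=0.51, L=0.40
C = (1-|2L-1|)×S = (1-|-0.20|)×0.51 = 0.408
H' = H/60 = 161/60 ≈ 2.6833; X = C×(1-|H' mod 2 - 1|) = 0.2788
m = L - C/2 = 0.40 - 0.204 = 0.196
Sector ⌊H'⌋ = 2 → (R',G',B') = (0.0, 0.408, 0.2788)
RGB = ((R'+m)×255, (G'+m)×255, (B'+m)×255) = (49.98, 154.02, 121.074)
Round half up → RGB(50, 154, 121)


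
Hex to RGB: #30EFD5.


30 → 48 (R)
EF → 239 (G)
D5 → 213 (B)
= RGB(48, 239, 213)


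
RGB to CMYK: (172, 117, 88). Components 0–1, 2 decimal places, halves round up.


R'=172/255≈0.6745, G'=117/255≈0.4588, B'=88/255≈0.3451
K = 1 - max(R',G',B') = 1 - 172/255 = 83/255 = 0.32549… → 0.33
(1-R'-K)/(1-K) simplifies to (max-R)/max with max = 172:
C = (172-172)/172 = 0/172 = 0 → 0.00
M = (172-117)/172 = 55/172 = 0.31976… → 0.32
Y = (172-88)/172 = 84/172 = 0.48837… → 0.49
= CMYK(0.00, 0.32, 0.49, 0.33)


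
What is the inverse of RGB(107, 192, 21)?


Invert: (255-R, 255-G, 255-B)
R: 255-107 = 148
G: 255-192 = 63
B: 255-21 = 234
= RGB(148, 63, 234)


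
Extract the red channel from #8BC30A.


Color: #8BC30A
R = 8B = 139
G = C3 = 195
B = 0A = 10
Red = 139


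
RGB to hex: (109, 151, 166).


R = 109 → 6D (hex)
G = 151 → 97 (hex)
B = 166 → A6 (hex)
Hex = #6D97A6


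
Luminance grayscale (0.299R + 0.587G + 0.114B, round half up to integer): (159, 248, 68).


Gray = 0.299×R + 0.587×G + 0.114×B
Gray = 0.299×159 + 0.587×248 + 0.114×68
Gray = 47.541 + 145.576 + 7.752
Gray = 200.869 → round half up → 201
Gray = 201


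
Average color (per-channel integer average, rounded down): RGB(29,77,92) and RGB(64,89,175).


Midpoint: each channel = ⌊(C₁+C₂)/2⌋
R: ⌊(29+64)/2⌋ = 46
G: ⌊(77+89)/2⌋ = 83
B: ⌊(92+175)/2⌋ = 133
= RGB(46, 83, 133)


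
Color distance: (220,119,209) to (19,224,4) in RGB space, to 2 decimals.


d = √[(R₁-R₂)² + (G₁-G₂)² + (B₁-B₂)²]
d = √[(220-19)² + (119-224)² + (209-4)²]
d = √[40401 + 11025 + 42025]
d = √93451
d ≈ 305.70


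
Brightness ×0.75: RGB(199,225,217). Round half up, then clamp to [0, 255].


Multiply each channel by 0.75, round half up, clamp to [0, 255]
R: 199×0.75 = 149.25 → round → 149
G: 225×0.75 = 168.75 → round → 169
B: 217×0.75 = 162.75 → round → 163
= RGB(149, 169, 163)


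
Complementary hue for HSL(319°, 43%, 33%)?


Complement = opposite side of color wheel = hue + 180°
H' = (319 + 180) mod 360 = 139°
S and L unchanged.
= HSL(139°, 43%, 33%)


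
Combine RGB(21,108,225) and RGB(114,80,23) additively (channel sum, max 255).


Additive: each channel = min(255, C₁+C₂)
R: 21+114 = 135 → 135
G: 108+80 = 188 → 188
B: 225+23 = 248 → 248
= RGB(135, 188, 248)


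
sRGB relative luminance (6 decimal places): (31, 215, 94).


Linearize each channel (sRGB transfer function): c = v/255; c_lin = c/12.92 if c ≤ 0.04045, else ((c+0.055)/1.055)^2.4
  R: 31/255 ≈ 0.121569 > 0.04045 → ((0.121569+0.055)/1.055)^2.4 ≈ 0.013702
  G: 215/255 ≈ 0.843137 > 0.04045 → ((0.843137+0.055)/1.055)^2.4 ≈ 0.679542
  B: 94/255 ≈ 0.368627 > 0.04045 → ((0.368627+0.055)/1.055)^2.4 ≈ 0.111932
R_lin = 0.013702, G_lin = 0.679542, B_lin = 0.111932
L = 0.2126×R + 0.7152×G + 0.0722×B
L = 0.2126×0.013702 + 0.7152×0.679542 + 0.0722×0.111932
L ≈ 0.497003


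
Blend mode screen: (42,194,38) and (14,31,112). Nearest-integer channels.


Screen: C = 255 - (255-A)×(255-B)/255, rounded to nearest integer
R: 255 - (255-42)×(255-14)/255 = 255 - 51333/255 ≈ 255 - 201.306 = 53.694 → 54
G: 255 - (255-194)×(255-31)/255 = 255 - 13664/255 ≈ 255 - 53.584 = 201.416 → 201
B: 255 - (255-38)×(255-112)/255 = 255 - 31031/255 ≈ 255 - 121.690 = 133.310 → 133
= RGB(54, 201, 133)


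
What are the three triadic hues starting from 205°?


Triadic: equally spaced at 120° intervals
H1 = 205°
H2 = (205 + 120) mod 360 = 325°
H3 = (205 + 240) mod 360 = 85°
Triadic = 205°, 325°, 85°


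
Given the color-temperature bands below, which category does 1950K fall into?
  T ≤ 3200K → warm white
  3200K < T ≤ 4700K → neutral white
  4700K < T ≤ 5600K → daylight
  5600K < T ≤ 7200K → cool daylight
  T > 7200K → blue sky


Temperature: 1950K
1950K ≤ 3200K → warm white
Classification: warm white


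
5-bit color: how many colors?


Colors = 2^bits = 2^5
= 32 colors


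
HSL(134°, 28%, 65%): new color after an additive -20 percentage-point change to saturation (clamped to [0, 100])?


Original S = 28%
Adjustment = -20 percentage points
New S = 28 + (-20) = 8
Clamp to [0, 100] → 8
= HSL(134°, 8%, 65%)


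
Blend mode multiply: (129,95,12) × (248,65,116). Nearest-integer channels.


Multiply: C = A×B/255, rounded to nearest integer
R: 129×248/255 = 31992/255 ≈ 125.459 → 125
G: 95×65/255 = 6175/255 ≈ 24.216 → 24
B: 12×116/255 = 1392/255 ≈ 5.459 → 5
= RGB(125, 24, 5)


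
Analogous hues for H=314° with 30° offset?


Base hue: 314°
Left analog: (314 - 30) mod 360 = 284°
Right analog: (314 + 30) mod 360 = 344°
Analogous hues = 284° and 344°


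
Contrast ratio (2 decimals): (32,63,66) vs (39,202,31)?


Linearize each sRGB channel c=v/255: c/12.92 if c ≤ 0.04045 else ((c+0.055)/1.055)^2.4
L = 0.2126×R_lin + 0.7152×G_lin + 0.0722×B_lin
Color 1 (32,63,66):
  R=32: 32/255≈0.1255 > 0.04045 → ((0.1255+0.055)/1.055)^2.4 ≈ 0.01444
  G=63: 63/255≈0.2471 > 0.04045 → ((0.2471+0.055)/1.055)^2.4 ≈ 0.04971
  B=66: 66/255≈0.2588 > 0.04045 → ((0.2588+0.055)/1.055)^2.4 ≈ 0.05448
  L1 = 0.2126×0.01444 + 0.7152×0.04971 + 0.0722×0.05448 ≈ 0.04255
Color 2 (39,202,31):
  R=39: 39/255≈0.1529 > 0.04045 → ((0.1529+0.055)/1.055)^2.4 ≈ 0.02029
  G=202: 202/255≈0.7922 > 0.04045 → ((0.7922+0.055)/1.055)^2.4 ≈ 0.59062
  B=31: 31/255≈0.1216 > 0.04045 → ((0.1216+0.055)/1.055)^2.4 ≈ 0.01370
  L2 = 0.2126×0.02029 + 0.7152×0.59062 + 0.0722×0.01370 ≈ 0.42771
Lighter = 0.42771, Darker = 0.04255
Ratio = (L_lighter + 0.05) / (L_darker + 0.05)
Ratio = (0.42771 + 0.05) / (0.04255 + 0.05) = 0.47771 / 0.09255 ≈ 5.1614
Ratio ≈ 5.16:1


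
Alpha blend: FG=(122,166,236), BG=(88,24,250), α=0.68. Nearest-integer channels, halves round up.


C = α×F + (1-α)×B, with 1-α = 0.32
R: 0.68×122 + 0.32×88 = 82.96 + 28.16 = 111.12 → 111
G: 0.68×166 + 0.32×24 = 112.88 + 7.68 = 120.56 → 121
B: 0.68×236 + 0.32×250 = 160.48 + 80.00 = 240.48 → 240
= RGB(111, 121, 240)


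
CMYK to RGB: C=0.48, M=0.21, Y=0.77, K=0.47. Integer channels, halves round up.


R = 255 × (1-C) × (1-K) = 255 × 0.52 × 0.53 = 70.278 → 70
G = 255 × (1-M) × (1-K) = 255 × 0.79 × 0.53 = 106.7685 → 107
B = 255 × (1-Y) × (1-K) = 255 × 0.23 × 0.53 = 31.0845 → 31
= RGB(70, 107, 31)


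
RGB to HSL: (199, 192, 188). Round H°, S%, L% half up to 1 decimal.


Normalize: R'=199/255≈0.7804, G'=192/255≈0.7529, B'=188/255≈0.7373
Max=199/255, Min=188/255, Δ=Max-Min=11/255
L = (Max+Min)/2 = (199+188)/510 = 387/510 = 0.75882… → L = 75.9%
L > 0.5 → S = Δ/(2-Max-Min) = 11/(510-199-188) = 11/123 = 0.08943… → S = 8.9%
(the 1/255 factors cancel in S and H, so raw channel differences can be used)
Max is R' → H = 60 × (((G-B)/Δ) mod 6) = 60 × (((192-188)/11) mod 6)
  4/11 = 0.3636…
  H = 60 × 0.3636… = 21.818…° → H = 21.8°
= HSL(21.8°, 8.9%, 75.9%)
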